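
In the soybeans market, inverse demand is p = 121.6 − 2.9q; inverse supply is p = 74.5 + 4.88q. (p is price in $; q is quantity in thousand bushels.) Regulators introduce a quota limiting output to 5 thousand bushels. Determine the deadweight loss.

$4.32 thousand

Competitive equilibrium: 121.6 − 2.9q = 74.5 + 4.88q → q* = 6.054, p* = 104.0434.
At q = 5: demand price = 121.6 − 2.9·5 = 107.1; supply price = 74.5 + 4.88·5 = 98.9.
Δq = 6.054 − 5 = 1.054; wedge = 107.1 − 98.9 = 8.2.
Deadweight loss = ½ × 1.054 × 8.2 = $4.32 thousand.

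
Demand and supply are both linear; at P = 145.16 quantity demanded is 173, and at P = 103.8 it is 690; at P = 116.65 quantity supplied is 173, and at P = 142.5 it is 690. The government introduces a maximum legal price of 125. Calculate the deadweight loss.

177.85

Demand slope = (103.8 − 145.16)/(690 − 173) = −0.08, so P = 159 − 0.08Q.
Supply slope = (142.5 − 116.65)/(690 − 173) = 0.05, so P = 108 + 0.05Q.
Competitive equilibrium: 159 − 0.08Q = 108 + 0.05Q → Q* = 392.3077, P* = 127.6154.
At the ceiling P = 125, quantity supplied = (125 − 108)/0.05 = 340.
Willingness to pay at Q' = 340: 159 − 0.08·340 = 131.8.
ΔQ = 392.3077 − 340 = 52.3077; wedge = 131.8 − 125 = 6.8.
The triangle = ½ × 52.3077 × 6.8 = 177.85.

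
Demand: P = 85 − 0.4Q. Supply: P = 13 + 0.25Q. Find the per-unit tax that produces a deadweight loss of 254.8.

Competitive equilibrium: 85 − 0.4Q = 13 + 0.25Q → Q* = 110.7692, P* = 40.6923.
A tax t gives ΔQ = t/0.65 and wedge t, so DWL = t²/1.3.
t²/1.3 = 254.8 → t² = 331.24 → t = 18.2.

18.2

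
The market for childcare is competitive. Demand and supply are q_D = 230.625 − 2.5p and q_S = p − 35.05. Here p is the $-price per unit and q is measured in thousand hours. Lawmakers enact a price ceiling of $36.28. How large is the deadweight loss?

In inverse form: demand p = 92.25 − 0.4q, supply p = 35.05 + q.
Competitive equilibrium: 92.25 − 0.4q = 35.05 + q → q* = 40.8571, p* = 75.9071.
At the ceiling p = 36.28, quantity supplied = (36.28 − 35.05)/1 = 1.23.
Willingness to pay at q' = 1.23: 92.25 − 0.4·1.23 = 91.758.
Δq = 40.8571 − 1.23 = 39.6271; wedge = 91.758 − 36.28 = 55.478.
The triangle = ½ × 39.6271 × 55.478 = $1099.22 thousand.

$1099.22 thousand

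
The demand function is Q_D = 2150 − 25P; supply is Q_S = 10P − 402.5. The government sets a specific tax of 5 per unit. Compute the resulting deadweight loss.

89.29

In inverse form: demand P = 86 − 0.04Q, supply P = 40.25 + 0.1Q.
Competitive equilibrium: 86 − 0.04Q = 40.25 + 0.1Q → Q* = 326.7857, P* = 72.9286.
With the tax, the buyer price exceeds the seller price by 5: (86 − 0.04Q) − (40.25 + 0.1Q) = 5 → Q' = 291.0714.
ΔQ = 326.7857 − 291.0714 = 35.7143; the wedge equals the tax, 5.
Deadweight loss = ½ × 35.7143 × 5 = 89.29.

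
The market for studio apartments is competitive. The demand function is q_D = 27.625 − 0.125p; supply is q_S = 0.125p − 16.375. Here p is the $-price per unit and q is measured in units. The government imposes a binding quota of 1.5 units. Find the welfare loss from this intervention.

$136.125

In inverse form: demand p = 221 − 8q, supply p = 131 + 8q.
Competitive equilibrium: 221 − 8q = 131 + 8q → q* = 5.625, p* = 176.
At q = 1.5: demand price = 221 − 8·1.5 = 209; supply price = 131 + 8·1.5 = 143.
Δq = 5.625 − 1.5 = 4.125; wedge = 209 − 143 = 66.
DWL = ½ × 4.125 × 66 = $136.125.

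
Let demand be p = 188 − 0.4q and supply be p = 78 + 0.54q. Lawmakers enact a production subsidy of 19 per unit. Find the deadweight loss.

192.02

Competitive equilibrium: 188 − 0.4q = 78 + 0.54q → q* = 117.0213, p* = 141.1915.
The subsidy lowers effective supply by 19: p = 59 + 0.54q.
New quantity: 188 − 0.4q = 59 + 0.54q → q' = 137.234.
Overproduction Δq = 137.234 − 117.0213 = 20.2127; wedge = subsidy = 19.
The triangle = ½ × 20.2127 × 19 = 192.02.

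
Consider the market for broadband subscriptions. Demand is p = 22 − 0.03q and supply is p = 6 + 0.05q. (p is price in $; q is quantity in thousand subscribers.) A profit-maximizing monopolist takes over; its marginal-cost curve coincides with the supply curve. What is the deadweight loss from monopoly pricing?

Competitive equilibrium: 22 − 0.03q = 6 + 0.05q → q* = 200, p* = 16.
Marginal revenue: MR = 22 − 0.06q. Set MR = MC: 22 − 0.06q = 6 + 0.05q → q_m = 145.4545.
Price p_m = 22 − 0.03·145.4545 = 17.6364; MC(q_m) = 6 + 0.05·145.4545 = 13.2727.
Competitive q* = 200, so Δq = 54.5455; wedge = 17.6364 − 13.2727 = 4.3637.
The triangle = ½ × 54.5455 × 4.3637 = $119.01 thousand.

$119.01 thousand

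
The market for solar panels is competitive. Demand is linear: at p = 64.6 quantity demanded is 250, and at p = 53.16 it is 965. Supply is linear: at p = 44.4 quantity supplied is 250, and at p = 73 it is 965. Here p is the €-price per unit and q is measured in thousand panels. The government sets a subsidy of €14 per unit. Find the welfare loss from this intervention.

€1750 thousand

Demand slope = (53.16 − 64.6)/(965 − 250) = −0.016, so p = 68.6 − 0.016q.
Supply slope = (73 − 44.4)/(965 − 250) = 0.04, so p = 34.4 + 0.04q.
Competitive equilibrium: 68.6 − 0.016q = 34.4 + 0.04q → q* = 610.7143, p* = 58.8286.
The subsidy lowers effective supply by 14: p = 20.4 + 0.04q.
New quantity: 68.6 − 0.016q = 20.4 + 0.04q → q' = 860.7143.
Overproduction Δq = 860.7143 − 610.7143 = 250; wedge = subsidy = 14.
Deadweight loss = ½ × 250 × 14 = €1750 thousand.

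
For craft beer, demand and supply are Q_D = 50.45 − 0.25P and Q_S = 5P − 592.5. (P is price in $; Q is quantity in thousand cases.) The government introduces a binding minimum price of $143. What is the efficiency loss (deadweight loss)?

$55.34 thousand

In inverse form: demand P = 201.8 − 4Q, supply P = 118.5 + 0.2Q.
Competitive equilibrium: 201.8 − 4Q = 118.5 + 0.2Q → Q* = 19.8333, P* = 122.4667.
At the floor P = 143, quantity demanded = (201.8 − 143)/4 = 14.7.
Sellers' marginal cost at Q' = 14.7: 118.5 + 0.2·14.7 = 121.44.
ΔQ = 19.8333 − 14.7 = 5.1333; wedge = 143 − 121.44 = 21.56.
Deadweight loss = ½ × 5.1333 × 21.56 = $55.34 thousand.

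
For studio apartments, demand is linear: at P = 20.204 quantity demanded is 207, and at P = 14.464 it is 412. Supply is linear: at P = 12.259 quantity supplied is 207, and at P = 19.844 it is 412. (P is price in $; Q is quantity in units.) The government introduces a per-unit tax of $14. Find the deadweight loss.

$1507.69

Demand slope = (14.464 − 20.204)/(412 − 207) = −0.028, so P = 26 − 0.028Q.
Supply slope = (19.844 − 12.259)/(412 − 207) = 0.037, so P = 4.6 + 0.037Q.
Competitive equilibrium: 26 − 0.028Q = 4.6 + 0.037Q → Q* = 329.2308, P* = 16.7815.
With the tax, the buyer price exceeds the seller price by 14: (26 − 0.028Q) − (4.6 + 0.037Q) = 14 → Q' = 113.8462.
ΔQ = 329.2308 − 113.8462 = 215.3846; the wedge equals the tax, 14.
DWL = ½ × 215.3846 × 14 = $1507.69.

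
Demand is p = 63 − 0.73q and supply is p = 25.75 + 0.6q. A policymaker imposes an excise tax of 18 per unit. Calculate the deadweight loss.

Competitive equilibrium: 63 − 0.73q = 25.75 + 0.6q → q* = 28.0075, p* = 42.5545.
With the tax, the buyer price exceeds the seller price by 18: (63 − 0.73q) − (25.75 + 0.6q) = 18 → q' = 14.4737.
Δq = 28.0075 − 14.4737 = 13.5338; the wedge equals the tax, 18.
The triangle = ½ × 13.5338 × 18 = 121.80.

121.80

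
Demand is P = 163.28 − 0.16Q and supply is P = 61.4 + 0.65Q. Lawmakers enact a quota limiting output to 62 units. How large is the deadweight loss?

1647.38

Competitive equilibrium: 163.28 − 0.16Q = 61.4 + 0.65Q → Q* = 125.7778, P* = 143.1556.
At Q = 62: demand price = 163.28 − 0.16·62 = 153.36; supply price = 61.4 + 0.65·62 = 101.7.
ΔQ = 125.7778 − 62 = 63.7778; wedge = 153.36 − 101.7 = 51.66.
Deadweight loss = ½ × 63.7778 × 51.66 = 1647.38.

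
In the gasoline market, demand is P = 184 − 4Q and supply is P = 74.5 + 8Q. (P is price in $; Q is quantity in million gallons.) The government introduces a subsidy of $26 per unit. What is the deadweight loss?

$28.17 million

Competitive equilibrium: 184 − 4Q = 74.5 + 8Q → Q* = 9.125, P* = 147.5.
The subsidy lowers effective supply by 26: P = 48.5 + 8Q.
New quantity: 184 − 4Q = 48.5 + 8Q → Q' = 11.2917.
Overproduction ΔQ = 11.2917 − 9.125 = 2.1667; wedge = subsidy = 26.
Deadweight loss = ½ × 2.1667 × 26 = $28.17 million.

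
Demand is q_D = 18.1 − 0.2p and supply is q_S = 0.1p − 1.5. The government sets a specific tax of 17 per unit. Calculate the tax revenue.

66.30

In inverse form: demand p = 90.5 − 5q, supply p = 15 + 10q.
Competitive equilibrium: 90.5 − 5q = 15 + 10q → q* = 5.0333, p* = 65.3333.
With the tax, the buyer price exceeds the seller price by 17: (90.5 − 5q) − (15 + 10q) = 17 → q' = 3.9.
Tax revenue = 17 × 3.9 = 66.30.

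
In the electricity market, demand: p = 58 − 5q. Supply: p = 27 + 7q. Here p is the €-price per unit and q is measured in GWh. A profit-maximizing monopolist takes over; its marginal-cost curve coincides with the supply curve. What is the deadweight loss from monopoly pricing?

Competitive equilibrium: 58 − 5q = 27 + 7q → q* = 2.5833, p* = 45.0833.
Marginal revenue: MR = 58 − 10q. Set MR = MC: 58 − 10q = 27 + 7q → q_m = 1.8235.
Price p_m = 58 − 5·1.8235 = 48.8825; MC(q_m) = 27 + 7·1.8235 = 39.7645.
Competitive q* = 2.5833, so Δq = 0.7598; wedge = 48.8825 − 39.7645 = 9.118.
Deadweight loss = ½ × 0.7598 × 9.118 = €3.46.

€3.46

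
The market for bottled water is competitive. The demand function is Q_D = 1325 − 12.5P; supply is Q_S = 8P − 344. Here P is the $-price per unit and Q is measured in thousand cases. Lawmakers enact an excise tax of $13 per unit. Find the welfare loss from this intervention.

In inverse form: demand P = 106 − 0.08Q, supply P = 43 + 0.125Q.
Competitive equilibrium: 106 − 0.08Q = 43 + 0.125Q → Q* = 307.3171, P* = 81.4146.
With the tax, the buyer price exceeds the seller price by 13: (106 − 0.08Q) − (43 + 0.125Q) = 13 → Q' = 243.9024.
ΔQ = 307.3171 − 243.9024 = 63.4147; the wedge equals the tax, 13.
Welfare loss = ½ × 63.4147 × 13 = $412.20 thousand.

$412.20 thousand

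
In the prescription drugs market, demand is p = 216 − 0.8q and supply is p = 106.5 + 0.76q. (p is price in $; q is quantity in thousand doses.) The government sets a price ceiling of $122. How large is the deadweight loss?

Competitive equilibrium: 216 − 0.8q = 106.5 + 0.76q → q* = 70.1923, p* = 159.8462.
At the ceiling p = 122, quantity supplied = (122 − 106.5)/0.76 = 20.3947.
Willingness to pay at q' = 20.3947: 216 − 0.8·20.3947 = 199.6842.
Δq = 70.1923 − 20.3947 = 49.7976; wedge = 199.6842 − 122 = 77.6842.
The triangle = ½ × 49.7976 × 77.6842 = $1934.24 thousand.

$1934.24 thousand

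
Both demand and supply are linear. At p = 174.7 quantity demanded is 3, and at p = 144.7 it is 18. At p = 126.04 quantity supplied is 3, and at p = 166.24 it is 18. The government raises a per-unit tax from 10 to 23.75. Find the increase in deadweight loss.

Demand slope = (144.7 − 174.7)/(18 − 3) = −2, so p = 180.7 − 2q.
Supply slope = (166.24 − 126.04)/(18 − 3) = 2.68, so p = 118 + 2.68q.
Competitive equilibrium: 180.7 − 2q = 118 + 2.68q → q* = 13.3974, p* = 153.9051.
For a per-unit tax t: Δq = t/4.68, so DWL = ½·t·(t/4.68) = t²/9.36.
At t = 10: DWL = 10.684. At t = 23.75: DWL = 60.263.
Increase = 60.263 − 10.684 = 49.58.

49.58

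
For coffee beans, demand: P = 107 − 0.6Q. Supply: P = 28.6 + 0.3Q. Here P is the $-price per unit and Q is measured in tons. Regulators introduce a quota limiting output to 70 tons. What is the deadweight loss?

$131.76

Competitive equilibrium: 107 − 0.6Q = 28.6 + 0.3Q → Q* = 87.1111, P* = 54.7333.
At Q = 70: demand price = 107 − 0.6·70 = 65; supply price = 28.6 + 0.3·70 = 49.6.
ΔQ = 87.1111 − 70 = 17.1111; wedge = 65 − 49.6 = 15.4.
Welfare loss = ½ × 17.1111 × 15.4 = $131.76.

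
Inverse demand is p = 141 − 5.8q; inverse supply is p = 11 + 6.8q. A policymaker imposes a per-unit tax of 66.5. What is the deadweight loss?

Competitive equilibrium: 141 − 5.8q = 11 + 6.8q → q* = 10.3175, p* = 81.1587.
With the tax, the buyer price exceeds the seller price by 66.5: (141 − 5.8q) − (11 + 6.8q) = 66.5 → q' = 5.0397.
Δq = 10.3175 − 5.0397 = 5.2778; the wedge equals the tax, 66.5.
The triangle = ½ × 5.2778 × 66.5 = 175.49.

175.49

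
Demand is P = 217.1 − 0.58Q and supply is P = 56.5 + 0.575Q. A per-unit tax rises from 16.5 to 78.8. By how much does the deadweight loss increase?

2570.21

Competitive equilibrium: 217.1 − 0.58Q = 56.5 + 0.575Q → Q* = 139.0476, P* = 136.4524.
For a per-unit tax t: ΔQ = t/1.155, so DWL = ½·t·(t/1.155) = t²/2.31.
At t = 16.5: DWL = 117.857. At t = 78.8: DWL = 2688.069.
Increase = 2688.069 − 117.857 = 2570.21.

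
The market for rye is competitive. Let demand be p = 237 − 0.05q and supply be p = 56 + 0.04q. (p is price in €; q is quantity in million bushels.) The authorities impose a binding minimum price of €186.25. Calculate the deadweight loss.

Competitive equilibrium: 237 − 0.05q = 56 + 0.04q → q* = 2011.1111, p* = 136.4444.
At the floor p = 186.25, quantity demanded = (237 − 186.25)/0.05 = 1015.
Sellers' marginal cost at q' = 1015: 56 + 0.04·1015 = 96.6.
Δq = 2011.1111 − 1015 = 996.1111; wedge = 186.25 − 96.6 = 89.65.
The triangle = ½ × 996.1111 × 89.65 = €44650.68 million.

€44650.68 million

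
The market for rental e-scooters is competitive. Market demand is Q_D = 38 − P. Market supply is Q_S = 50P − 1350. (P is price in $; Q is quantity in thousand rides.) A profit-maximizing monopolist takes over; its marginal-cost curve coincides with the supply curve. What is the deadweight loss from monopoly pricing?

$14.54 thousand

In inverse form: demand P = 38 − Q, supply P = 27 + 0.02Q.
Competitive equilibrium: 38 − Q = 27 + 0.02Q → Q* = 10.7843, P* = 27.2157.
Marginal revenue: MR = 38 − 2Q. Set MR = MC: 38 − 2Q = 27 + 0.02Q → Q_m = 5.4455.
Price P_m = 38 − 1·5.4455 = 32.5545; MC(Q_m) = 27 + 0.02·5.4455 = 27.1089.
Competitive Q* = 10.7843, so ΔQ = 5.3388; wedge = 32.5545 − 27.1089 = 5.4456.
Welfare loss = ½ × 5.3388 × 5.4456 = $14.54 thousand.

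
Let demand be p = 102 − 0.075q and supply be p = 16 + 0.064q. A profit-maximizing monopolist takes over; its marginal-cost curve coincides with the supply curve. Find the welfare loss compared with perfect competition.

3267.74

Competitive equilibrium: 102 − 0.075q = 16 + 0.064q → q* = 618.705, p* = 55.5971.
Marginal revenue: MR = 102 − 0.15q. Set MR = MC: 102 − 0.15q = 16 + 0.064q → q_m = 401.8692.
Price p_m = 102 − 0.075·401.8692 = 71.8598; MC(q_m) = 16 + 0.064·401.8692 = 41.7196.
Competitive q* = 618.705, so Δq = 216.8358; wedge = 71.8598 − 41.7196 = 30.1402.
DWL = ½ × 216.8358 × 30.1402 = 3267.74.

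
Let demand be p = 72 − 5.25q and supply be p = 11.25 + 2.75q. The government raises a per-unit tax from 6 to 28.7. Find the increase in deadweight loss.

Competitive equilibrium: 72 − 5.25q = 11.25 + 2.75q → q* = 7.5938, p* = 32.1328.
For a per-unit tax t: Δq = t/8, so DWL = ½·t·(t/8) = t²/16.
At t = 6: DWL = 2.25. At t = 28.7: DWL = 51.481.
Increase = 51.481 − 2.25 = 49.23.

49.23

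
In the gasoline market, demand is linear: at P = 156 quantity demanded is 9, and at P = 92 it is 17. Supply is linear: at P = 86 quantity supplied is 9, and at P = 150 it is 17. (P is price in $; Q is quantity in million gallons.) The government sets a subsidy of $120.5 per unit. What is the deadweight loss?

$453.76 million

Demand slope = (92 − 156)/(17 − 9) = −8, so P = 228 − 8Q.
Supply slope = (150 − 86)/(17 − 9) = 8, so P = 14 + 8Q.
Competitive equilibrium: 228 − 8Q = 14 + 8Q → Q* = 13.375, P* = 121.
The subsidy lowers effective supply by 120.5: P = 8Q − 106.5.
New quantity: 228 − 8Q = 8Q − 106.5 → Q' = 20.9063.
Overproduction ΔQ = 20.9063 − 13.375 = 7.5313; wedge = subsidy = 120.5.
The triangle = ½ × 7.5313 × 120.5 = $453.76 million.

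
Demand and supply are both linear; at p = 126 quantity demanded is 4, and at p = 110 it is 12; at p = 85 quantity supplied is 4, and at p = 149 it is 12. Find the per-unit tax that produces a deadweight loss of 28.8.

24

Demand slope = (110 − 126)/(12 − 4) = −2, so p = 134 − 2q.
Supply slope = (149 − 85)/(12 − 4) = 8, so p = 53 + 8q.
Competitive equilibrium: 134 − 2q = 53 + 8q → q* = 8.1, p* = 117.8.
A tax t gives Δq = t/10 and wedge t, so DWL = t²/20.
t²/20 = 28.8 → t² = 576 → t = 24.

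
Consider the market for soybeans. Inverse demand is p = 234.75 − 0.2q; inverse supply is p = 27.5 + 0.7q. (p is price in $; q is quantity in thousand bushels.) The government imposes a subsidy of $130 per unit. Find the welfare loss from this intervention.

$9388.89 thousand

Competitive equilibrium: 234.75 − 0.2q = 27.5 + 0.7q → q* = 230.2778, p* = 188.6944.
The subsidy lowers effective supply by 130: p = 0.7q − 102.5.
New quantity: 234.75 − 0.2q = 0.7q − 102.5 → q' = 374.7222.
Overproduction Δq = 374.7222 − 230.2778 = 144.4444; wedge = subsidy = 130.
DWL = ½ × 144.4444 × 130 = $9388.89 thousand.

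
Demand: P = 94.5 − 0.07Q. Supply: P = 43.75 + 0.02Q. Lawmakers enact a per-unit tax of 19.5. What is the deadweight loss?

2112.50

Competitive equilibrium: 94.5 − 0.07Q = 43.75 + 0.02Q → Q* = 563.8889, P* = 55.0278.
With the tax, the buyer price exceeds the seller price by 19.5: (94.5 − 0.07Q) − (43.75 + 0.02Q) = 19.5 → Q' = 347.2222.
ΔQ = 563.8889 − 347.2222 = 216.6667; the wedge equals the tax, 19.5.
The triangle = ½ × 216.6667 × 19.5 = 2112.50.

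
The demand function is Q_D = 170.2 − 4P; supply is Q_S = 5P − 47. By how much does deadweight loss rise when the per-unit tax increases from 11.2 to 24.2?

In inverse form: demand P = 42.55 − 0.25Q, supply P = 9.4 + 0.2Q.
Competitive equilibrium: 42.55 − 0.25Q = 9.4 + 0.2Q → Q* = 73.6667, P* = 24.1333.
For a per-unit tax t: ΔQ = t/0.45, so DWL = ½·t·(t/0.45) = t²/0.9.
At t = 11.2: DWL = 139.378. At t = 24.2: DWL = 650.711.
Increase = 650.711 − 139.378 = 511.33.

511.33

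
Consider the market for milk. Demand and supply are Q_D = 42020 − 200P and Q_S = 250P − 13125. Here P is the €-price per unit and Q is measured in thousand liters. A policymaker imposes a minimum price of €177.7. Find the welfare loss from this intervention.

€547584.36 thousand

In inverse form: demand P = 210.1 − 0.005Q, supply P = 52.5 + 0.004Q.
Competitive equilibrium: 210.1 − 0.005Q = 52.5 + 0.004Q → Q* = 17511.1111, P* = 122.5444.
At the floor P = 177.7, quantity demanded = (210.1 − 177.7)/0.005 = 6480.
Sellers' marginal cost at Q' = 6480: 52.5 + 0.004·6480 = 78.42.
ΔQ = 17511.1111 − 6480 = 11031.1111; wedge = 177.7 − 78.42 = 99.28.
Deadweight loss = ½ × 11031.1111 × 99.28 = €547584.36 thousand.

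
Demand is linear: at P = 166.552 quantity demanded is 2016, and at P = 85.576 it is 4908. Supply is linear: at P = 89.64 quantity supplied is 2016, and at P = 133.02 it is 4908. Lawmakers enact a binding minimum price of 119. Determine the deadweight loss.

175.57

Demand slope = (85.576 − 166.552)/(4908 − 2016) = −0.028, so P = 223 − 0.028Q.
Supply slope = (133.02 − 89.64)/(4908 − 2016) = 0.015, so P = 59.4 + 0.015Q.
Competitive equilibrium: 223 − 0.028Q = 59.4 + 0.015Q → Q* = 3804.6512, P* = 116.4698.
At the floor P = 119, quantity demanded = (223 − 119)/0.028 = 3714.2857.
Sellers' marginal cost at Q' = 3714.2857: 59.4 + 0.015·3714.2857 = 115.1143.
ΔQ = 3804.6512 − 3714.2857 = 90.3655; wedge = 119 − 115.1143 = 3.8857.
DWL = ½ × 90.3655 × 3.8857 = 175.57.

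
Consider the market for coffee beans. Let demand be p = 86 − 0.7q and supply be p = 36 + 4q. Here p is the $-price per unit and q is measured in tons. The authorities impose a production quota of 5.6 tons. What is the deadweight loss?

$59.65

Competitive equilibrium: 86 − 0.7q = 36 + 4q → q* = 10.6383, p* = 78.5532.
At q = 5.6: demand price = 86 − 0.7·5.6 = 82.08; supply price = 36 + 4·5.6 = 58.4.
Δq = 10.6383 − 5.6 = 5.0383; wedge = 82.08 − 58.4 = 23.68.
DWL = ½ × 5.0383 × 23.68 = $59.65.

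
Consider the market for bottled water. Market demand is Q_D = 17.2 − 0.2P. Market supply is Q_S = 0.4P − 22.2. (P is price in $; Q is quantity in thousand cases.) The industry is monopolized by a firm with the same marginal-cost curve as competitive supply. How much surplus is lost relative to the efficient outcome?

In inverse form: demand P = 86 − 5Q, supply P = 55.5 + 2.5Q.
Competitive equilibrium: 86 − 5Q = 55.5 + 2.5Q → Q* = 4.0667, P* = 65.6667.
Marginal revenue: MR = 86 − 10Q. Set MR = MC: 86 − 10Q = 55.5 + 2.5Q → Q_m = 2.44.
Price P_m = 86 − 5·2.44 = 73.8; MC(Q_m) = 55.5 + 2.5·2.44 = 61.6.
Competitive Q* = 4.0667, so ΔQ = 1.6267; wedge = 73.8 − 61.6 = 12.2.
Welfare loss = ½ × 1.6267 × 12.2 = $9.92 thousand.

$9.92 thousand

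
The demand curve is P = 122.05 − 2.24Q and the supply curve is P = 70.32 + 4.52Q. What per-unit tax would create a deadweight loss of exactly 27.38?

Competitive equilibrium: 122.05 − 2.24Q = 70.32 + 4.52Q → Q* = 7.6524, P* = 104.9087.
A tax t gives ΔQ = t/6.76 and wedge t, so DWL = t²/13.52.
t²/13.52 = 27.38 → t² = 370.1776 → t = 19.24.

19.24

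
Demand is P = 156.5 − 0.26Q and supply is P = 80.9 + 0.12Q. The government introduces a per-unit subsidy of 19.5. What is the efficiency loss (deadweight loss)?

500.33

Competitive equilibrium: 156.5 − 0.26Q = 80.9 + 0.12Q → Q* = 198.9474, P* = 104.7737.
The subsidy lowers effective supply by 19.5: P = 61.4 + 0.12Q.
New quantity: 156.5 − 0.26Q = 61.4 + 0.12Q → Q' = 250.2632.
Overproduction ΔQ = 250.2632 − 198.9474 = 51.3158; wedge = subsidy = 19.5.
Deadweight loss = ½ × 51.3158 × 19.5 = 500.33.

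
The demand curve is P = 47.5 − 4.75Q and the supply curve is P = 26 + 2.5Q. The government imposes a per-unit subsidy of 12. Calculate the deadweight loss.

Competitive equilibrium: 47.5 − 4.75Q = 26 + 2.5Q → Q* = 2.9655, P* = 33.4138.
The subsidy lowers effective supply by 12: P = 14 + 2.5Q.
New quantity: 47.5 − 4.75Q = 14 + 2.5Q → Q' = 4.6207.
Overproduction ΔQ = 4.6207 − 2.9655 = 1.6552; wedge = subsidy = 12.
Welfare loss = ½ × 1.6552 × 12 = 9.93.

9.93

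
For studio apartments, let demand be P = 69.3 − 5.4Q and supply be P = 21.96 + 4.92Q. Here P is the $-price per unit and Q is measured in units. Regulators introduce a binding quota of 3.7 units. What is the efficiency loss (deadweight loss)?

Competitive equilibrium: 69.3 − 5.4Q = 21.96 + 4.92Q → Q* = 4.5872, P* = 44.5291.
At Q = 3.7: demand price = 69.3 − 5.4·3.7 = 49.32; supply price = 21.96 + 4.92·3.7 = 40.164.
ΔQ = 4.5872 − 3.7 = 0.8872; wedge = 49.32 − 40.164 = 9.156.
Welfare loss = ½ × 0.8872 × 9.156 = $4.06.

$4.06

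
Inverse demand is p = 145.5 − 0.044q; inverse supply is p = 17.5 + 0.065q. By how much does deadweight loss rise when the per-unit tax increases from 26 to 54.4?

10474.13

Competitive equilibrium: 145.5 − 0.044q = 17.5 + 0.065q → q* = 1174.3119, p* = 93.8303.
For a per-unit tax t: Δq = t/0.109, so DWL = ½·t·(t/0.109) = t²/0.218.
At t = 26: DWL = 3100.917. At t = 54.4: DWL = 13575.046.
Increase = 13575.046 − 3100.917 = 10474.13.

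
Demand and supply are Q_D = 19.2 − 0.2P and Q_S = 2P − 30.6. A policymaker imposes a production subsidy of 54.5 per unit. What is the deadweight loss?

270.02

In inverse form: demand P = 96 − 5Q, supply P = 15.3 + 0.5Q.
Competitive equilibrium: 96 − 5Q = 15.3 + 0.5Q → Q* = 14.6727, P* = 22.6364.
The subsidy lowers effective supply by 54.5: P = 0.5Q − 39.2.
New quantity: 96 − 5Q = 0.5Q − 39.2 → Q' = 24.5818.
Overproduction ΔQ = 24.5818 − 14.6727 = 9.9091; wedge = subsidy = 54.5.
Welfare loss = ½ × 9.9091 × 54.5 = 270.02.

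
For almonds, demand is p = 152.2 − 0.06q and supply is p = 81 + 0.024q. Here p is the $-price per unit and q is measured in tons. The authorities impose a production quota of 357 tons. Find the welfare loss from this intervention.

Competitive equilibrium: 152.2 − 0.06q = 81 + 0.024q → q* = 847.619, p* = 101.3429.
At q = 357: demand price = 152.2 − 0.06·357 = 130.78; supply price = 81 + 0.024·357 = 89.568.
Δq = 847.619 − 357 = 490.619; wedge = 130.78 − 89.568 = 41.212.
DWL = ½ × 490.619 × 41.212 = $10109.70.

$10109.70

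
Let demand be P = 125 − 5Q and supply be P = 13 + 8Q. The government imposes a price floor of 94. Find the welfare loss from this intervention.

37.92

Competitive equilibrium: 125 − 5Q = 13 + 8Q → Q* = 8.6154, P* = 81.9231.
At the floor P = 94, quantity demanded = (125 − 94)/5 = 6.2.
Sellers' marginal cost at Q' = 6.2: 13 + 8·6.2 = 62.6.
ΔQ = 8.6154 − 6.2 = 2.4154; wedge = 94 − 62.6 = 31.4.
The triangle = ½ × 2.4154 × 31.4 = 37.92.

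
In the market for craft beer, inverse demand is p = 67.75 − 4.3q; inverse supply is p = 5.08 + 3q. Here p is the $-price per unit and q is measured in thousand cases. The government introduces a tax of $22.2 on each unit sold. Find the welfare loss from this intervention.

$33.76 thousand

Competitive equilibrium: 67.75 − 4.3q = 5.08 + 3q → q* = 8.5849, p* = 30.8348.
With the tax, the buyer price exceeds the seller price by 22.2: (67.75 − 4.3q) − (5.08 + 3q) = 22.2 → q' = 5.5438.
Δq = 8.5849 − 5.5438 = 3.0411; the wedge equals the tax, 22.2.
Deadweight loss = ½ × 3.0411 × 22.2 = $33.76 thousand.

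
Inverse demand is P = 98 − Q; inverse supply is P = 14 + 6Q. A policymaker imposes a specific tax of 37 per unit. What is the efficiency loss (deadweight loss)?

97.79

Competitive equilibrium: 98 − Q = 14 + 6Q → Q* = 12, P* = 86.
With the tax, the buyer price exceeds the seller price by 37: (98 − Q) − (14 + 6Q) = 37 → Q' = 6.7143.
ΔQ = 12 − 6.7143 = 5.2857; the wedge equals the tax, 37.
Deadweight loss = ½ × 5.2857 × 37 = 97.79.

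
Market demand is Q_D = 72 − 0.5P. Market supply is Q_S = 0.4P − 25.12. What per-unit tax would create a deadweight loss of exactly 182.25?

40.5

In inverse form: demand P = 144 − 2Q, supply P = 62.8 + 2.5Q.
Competitive equilibrium: 144 − 2Q = 62.8 + 2.5Q → Q* = 18.0444, P* = 107.9111.
A tax t gives ΔQ = t/4.5 and wedge t, so DWL = t²/9.
t²/9 = 182.25 → t² = 1640.25 → t = 40.5.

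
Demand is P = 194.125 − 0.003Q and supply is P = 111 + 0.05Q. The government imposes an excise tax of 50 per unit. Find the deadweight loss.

Competitive equilibrium: 194.125 − 0.003Q = 111 + 0.05Q → Q* = 1568.3962, P* = 189.4198.
With the tax, the buyer price exceeds the seller price by 50: (194.125 − 0.003Q) − (111 + 0.05Q) = 50 → Q' = 625.
ΔQ = 1568.3962 − 625 = 943.3962; the wedge equals the tax, 50.
DWL = ½ × 943.3962 × 50 = 23584.91.

23584.91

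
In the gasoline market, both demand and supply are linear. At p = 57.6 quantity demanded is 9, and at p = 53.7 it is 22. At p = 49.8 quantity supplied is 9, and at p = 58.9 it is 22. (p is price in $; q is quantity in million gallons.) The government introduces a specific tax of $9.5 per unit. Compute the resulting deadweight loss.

$45.125 million

Demand slope = (53.7 − 57.6)/(22 − 9) = −0.3, so p = 60.3 − 0.3q.
Supply slope = (58.9 − 49.8)/(22 − 9) = 0.7, so p = 43.5 + 0.7q.
Competitive equilibrium: 60.3 − 0.3q = 43.5 + 0.7q → q* = 16.8, p* = 55.26.
With the tax, the buyer price exceeds the seller price by 9.5: (60.3 − 0.3q) − (43.5 + 0.7q) = 9.5 → q' = 7.3.
Δq = 16.8 − 7.3 = 9.5; the wedge equals the tax, 9.5.
DWL = ½ × 9.5 × 9.5 = $45.125 million.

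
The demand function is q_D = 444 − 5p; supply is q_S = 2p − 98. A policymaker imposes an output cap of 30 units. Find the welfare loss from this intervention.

In inverse form: demand p = 88.8 − 0.2q, supply p = 49 + 0.5q.
Competitive equilibrium: 88.8 − 0.2q = 49 + 0.5q → q* = 56.8571, p* = 77.4286.
At q = 30: demand price = 88.8 − 0.2·30 = 82.8; supply price = 49 + 0.5·30 = 64.
Δq = 56.8571 − 30 = 26.8571; wedge = 82.8 − 64 = 18.8.
Welfare loss = ½ × 26.8571 × 18.8 = 252.46.

252.46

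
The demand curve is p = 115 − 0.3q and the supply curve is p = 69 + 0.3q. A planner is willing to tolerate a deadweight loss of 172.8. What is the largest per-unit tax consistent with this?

Competitive equilibrium: 115 − 0.3q = 69 + 0.3q → q* = 76.6667, p* = 92.
A tax t gives Δq = t/0.6 and wedge t, so DWL = t²/1.2.
t²/1.2 = 172.8 → t² = 207.36 → t = 14.4.

14.4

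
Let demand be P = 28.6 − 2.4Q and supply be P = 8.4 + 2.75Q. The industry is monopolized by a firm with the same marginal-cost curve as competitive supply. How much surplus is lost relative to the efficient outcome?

4

Competitive equilibrium: 28.6 − 2.4Q = 8.4 + 2.75Q → Q* = 3.9223, P* = 19.1864.
Marginal revenue: MR = 28.6 − 4.8Q. Set MR = MC: 28.6 − 4.8Q = 8.4 + 2.75Q → Q_m = 2.6755.
Price P_m = 28.6 − 2.4·2.6755 = 22.1788; MC(Q_m) = 8.4 + 2.75·2.6755 = 15.7576.
Competitive Q* = 3.9223, so ΔQ = 1.2468; wedge = 22.1788 − 15.7576 = 6.4212.
DWL = ½ × 1.2468 × 6.4212 = 4.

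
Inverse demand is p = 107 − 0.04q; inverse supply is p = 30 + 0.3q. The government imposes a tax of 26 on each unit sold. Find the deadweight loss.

994.12

Competitive equilibrium: 107 − 0.04q = 30 + 0.3q → q* = 226.4706, p* = 97.9412.
With the tax, the buyer price exceeds the seller price by 26: (107 − 0.04q) − (30 + 0.3q) = 26 → q' = 150.
Δq = 226.4706 − 150 = 76.4706; the wedge equals the tax, 26.
Welfare loss = ½ × 76.4706 × 26 = 994.12.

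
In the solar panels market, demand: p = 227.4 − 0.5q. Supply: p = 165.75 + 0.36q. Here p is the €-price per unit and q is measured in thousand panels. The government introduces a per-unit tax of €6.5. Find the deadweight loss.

Competitive equilibrium: 227.4 − 0.5q = 165.75 + 0.36q → q* = 71.686, p* = 191.557.
With the tax, the buyer price exceeds the seller price by 6.5: (227.4 − 0.5q) − (165.75 + 0.36q) = 6.5 → q' = 64.1279.
Δq = 71.686 − 64.1279 = 7.5581; the wedge equals the tax, 6.5.
Deadweight loss = ½ × 7.5581 × 6.5 = €24.56 thousand.

€24.56 thousand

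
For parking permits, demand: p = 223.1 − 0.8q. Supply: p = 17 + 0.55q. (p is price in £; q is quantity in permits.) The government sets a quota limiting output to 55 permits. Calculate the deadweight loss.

Competitive equilibrium: 223.1 − 0.8q = 17 + 0.55q → q* = 152.66667, p* = 100.96667.
At q = 55: demand price = 223.1 − 0.8·55 = 179.1; supply price = 17 + 0.55·55 = 47.25.
Δq = 152.66667 − 55 = 97.66667; wedge = 179.1 − 47.25 = 131.85.
Deadweight loss = ½ × 97.66667 × 131.85 = £6438.675.

£6438.675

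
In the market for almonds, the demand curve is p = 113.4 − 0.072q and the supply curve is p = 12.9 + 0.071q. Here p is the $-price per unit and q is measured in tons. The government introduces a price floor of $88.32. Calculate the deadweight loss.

$8983.59

Competitive equilibrium: 113.4 − 0.072q = 12.9 + 0.071q → q* = 702.7972, p* = 62.7986.
At the floor p = 88.32, quantity demanded = (113.4 − 88.32)/0.072 = 348.3333.
Sellers' marginal cost at q' = 348.3333: 12.9 + 0.071·348.3333 = 37.6317.
Δq = 702.7972 − 348.3333 = 354.4639; wedge = 88.32 − 37.6317 = 50.6883.
Welfare loss = ½ × 354.4639 × 50.6883 = $8983.59.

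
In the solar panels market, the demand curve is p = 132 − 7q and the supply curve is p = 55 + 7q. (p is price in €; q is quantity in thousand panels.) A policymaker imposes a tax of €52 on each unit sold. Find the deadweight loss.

Competitive equilibrium: 132 − 7q = 55 + 7q → q* = 5.5, p* = 93.5.
With the tax, the buyer price exceeds the seller price by 52: (132 − 7q) − (55 + 7q) = 52 → q' = 1.7857.
Δq = 5.5 − 1.7857 = 3.7143; the wedge equals the tax, 52.
Deadweight loss = ½ × 3.7143 × 52 = €96.57 thousand.

€96.57 thousand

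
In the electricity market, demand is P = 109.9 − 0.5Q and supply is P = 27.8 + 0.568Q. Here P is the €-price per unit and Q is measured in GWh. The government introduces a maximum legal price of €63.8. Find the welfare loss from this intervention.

Competitive equilibrium: 109.9 − 0.5Q = 27.8 + 0.568Q → Q* = 76.8727, P* = 71.4637.
At the ceiling P = 63.8, quantity supplied = (63.8 − 27.8)/0.568 = 63.3803.
Willingness to pay at Q' = 63.3803: 109.9 − 0.5·63.3803 = 78.2099.
ΔQ = 76.8727 − 63.3803 = 13.4924; wedge = 78.2099 − 63.8 = 14.4099.
Deadweight loss = ½ × 13.4924 × 14.4099 = €97.21.

€97.21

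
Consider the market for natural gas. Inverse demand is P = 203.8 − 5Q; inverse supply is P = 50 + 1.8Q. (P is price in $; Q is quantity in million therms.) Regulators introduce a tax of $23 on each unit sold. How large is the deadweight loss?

Competitive equilibrium: 203.8 − 5Q = 50 + 1.8Q → Q* = 22.6176, P* = 90.7118.
With the tax, the buyer price exceeds the seller price by 23: (203.8 − 5Q) − (50 + 1.8Q) = 23 → Q' = 19.2353.
ΔQ = 22.6176 − 19.2353 = 3.3823; the wedge equals the tax, 23.
Deadweight loss = ½ × 3.3823 × 23 = $38.90 million.

$38.90 million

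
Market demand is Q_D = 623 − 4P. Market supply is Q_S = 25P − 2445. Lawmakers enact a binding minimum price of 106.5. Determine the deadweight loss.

1.16

In inverse form: demand P = 155.75 − 0.25Q, supply P = 97.8 + 0.04Q.
Competitive equilibrium: 155.75 − 0.25Q = 97.8 + 0.04Q → Q* = 199.8276, P* = 105.7931.
At the floor P = 106.5, quantity demanded = (155.75 − 106.5)/0.25 = 197.
Sellers' marginal cost at Q' = 197: 97.8 + 0.04·197 = 105.68.
ΔQ = 199.8276 − 197 = 2.8276; wedge = 106.5 − 105.68 = 0.82.
DWL = ½ × 2.8276 × 0.82 = 1.16.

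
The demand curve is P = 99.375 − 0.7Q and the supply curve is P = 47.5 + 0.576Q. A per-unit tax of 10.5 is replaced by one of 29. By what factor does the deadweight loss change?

Competitive equilibrium: 99.375 − 0.7Q = 47.5 + 0.576Q → Q* = 40.6544, P* = 70.9169.
For a per-unit tax t: ΔQ = t/1.276, so DWL = ½·t·(t/1.276) = t²/2.552.
At t = 10.5: DWL = 43.201. At t = 29: DWL = 329.545.
Ratio = (29/10.5)² = 7.628.

7.628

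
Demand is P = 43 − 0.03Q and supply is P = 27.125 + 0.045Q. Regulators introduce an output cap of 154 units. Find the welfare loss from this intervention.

Competitive equilibrium: 43 − 0.03Q = 27.125 + 0.045Q → Q* = 211.6667, P* = 36.65.
At Q = 154: demand price = 43 − 0.03·154 = 38.38; supply price = 27.125 + 0.045·154 = 34.055.
ΔQ = 211.6667 − 154 = 57.6667; wedge = 38.38 − 34.055 = 4.325.
The triangle = ½ × 57.6667 × 4.325 = 124.70.

124.70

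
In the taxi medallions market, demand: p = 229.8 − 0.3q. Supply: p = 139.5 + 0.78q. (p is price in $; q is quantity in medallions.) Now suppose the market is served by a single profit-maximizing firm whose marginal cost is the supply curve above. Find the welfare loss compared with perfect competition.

Competitive equilibrium: 229.8 − 0.3q = 139.5 + 0.78q → q* = 83.6111, p* = 204.7167.
Marginal revenue: MR = 229.8 − 0.6q. Set MR = MC: 229.8 − 0.6q = 139.5 + 0.78q → q_m = 65.4348.
Price p_m = 229.8 − 0.3·65.4348 = 210.1696; MC(q_m) = 139.5 + 0.78·65.4348 = 190.5391.
Competitive q* = 83.6111, so Δq = 18.1763; wedge = 210.1696 − 190.5391 = 19.6305.
Welfare loss = ½ × 18.1763 × 19.6305 = $178.40.

$178.40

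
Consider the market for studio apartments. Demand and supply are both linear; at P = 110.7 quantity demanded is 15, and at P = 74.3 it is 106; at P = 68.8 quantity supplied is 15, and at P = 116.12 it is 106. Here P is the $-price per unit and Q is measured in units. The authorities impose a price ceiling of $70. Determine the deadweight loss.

Demand slope = (74.3 − 110.7)/(106 − 15) = −0.4, so P = 116.7 − 0.4Q.
Supply slope = (116.12 − 68.8)/(106 − 15) = 0.52, so P = 61 + 0.52Q.
Competitive equilibrium: 116.7 − 0.4Q = 61 + 0.52Q → Q* = 60.5435, P* = 92.4826.
At the ceiling P = 70, quantity supplied = (70 − 61)/0.52 = 17.3077.
Willingness to pay at Q' = 17.3077: 116.7 − 0.4·17.3077 = 109.7769.
ΔQ = 60.5435 − 17.3077 = 43.2358; wedge = 109.7769 − 70 = 39.7769.
DWL = ½ × 43.2358 × 39.7769 = $859.89.

$859.89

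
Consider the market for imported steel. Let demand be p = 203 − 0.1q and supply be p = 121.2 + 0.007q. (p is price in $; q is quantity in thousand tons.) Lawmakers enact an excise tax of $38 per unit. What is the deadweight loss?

$6747.66 thousand

Competitive equilibrium: 203 − 0.1q = 121.2 + 0.007q → q* = 764.486, p* = 126.5514.
With the tax, the buyer price exceeds the seller price by 38: (203 − 0.1q) − (121.2 + 0.007q) = 38 → q' = 409.3458.
Δq = 764.486 − 409.3458 = 355.1402; the wedge equals the tax, 38.
Deadweight loss = ½ × 355.1402 × 38 = $6747.66 thousand.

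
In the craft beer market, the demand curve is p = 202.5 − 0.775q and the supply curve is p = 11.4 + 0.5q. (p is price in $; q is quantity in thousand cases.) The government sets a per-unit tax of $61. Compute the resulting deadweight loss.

$1459.22 thousand

Competitive equilibrium: 202.5 − 0.775q = 11.4 + 0.5q → q* = 149.8824, p* = 86.3412.
With the tax, the buyer price exceeds the seller price by 61: (202.5 − 0.775q) − (11.4 + 0.5q) = 61 → q' = 102.0392.
Δq = 149.8824 − 102.0392 = 47.8432; the wedge equals the tax, 61.
DWL = ½ × 47.8432 × 61 = $1459.22 thousand.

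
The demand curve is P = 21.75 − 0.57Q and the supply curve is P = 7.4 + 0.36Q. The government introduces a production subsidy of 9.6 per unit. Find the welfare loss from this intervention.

49.55

Competitive equilibrium: 21.75 − 0.57Q = 7.4 + 0.36Q → Q* = 15.4301, P* = 12.9548.
The subsidy lowers effective supply by 9.6: P = 0.36Q − 2.2.
New quantity: 21.75 − 0.57Q = 0.36Q − 2.2 → Q' = 25.7527.
Overproduction ΔQ = 25.7527 − 15.4301 = 10.3226; wedge = subsidy = 9.6.
DWL = ½ × 10.3226 × 9.6 = 49.55.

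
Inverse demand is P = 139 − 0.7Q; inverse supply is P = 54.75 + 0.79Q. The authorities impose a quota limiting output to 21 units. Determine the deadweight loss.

941.20

Competitive equilibrium: 139 − 0.7Q = 54.75 + 0.79Q → Q* = 56.54362, P* = 99.41946.
At Q = 21: demand price = 139 − 0.7·21 = 124.3; supply price = 54.75 + 0.79·21 = 71.34.
ΔQ = 56.54362 − 21 = 35.54362; wedge = 124.3 − 71.34 = 52.96.
Deadweight loss = ½ × 35.54362 × 52.96 = 941.20.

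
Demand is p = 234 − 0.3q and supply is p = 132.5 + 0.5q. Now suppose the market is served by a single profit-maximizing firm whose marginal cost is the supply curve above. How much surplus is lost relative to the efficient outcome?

478.93

Competitive equilibrium: 234 − 0.3q = 132.5 + 0.5q → q* = 126.875, p* = 195.9375.
Marginal revenue: MR = 234 − 0.6q. Set MR = MC: 234 − 0.6q = 132.5 + 0.5q → q_m = 92.2727.
Price p_m = 234 − 0.3·92.2727 = 206.3182; MC(q_m) = 132.5 + 0.5·92.2727 = 178.6364.
Competitive q* = 126.875, so Δq = 34.6023; wedge = 206.3182 − 178.6364 = 27.6818.
DWL = ½ × 34.6023 × 27.6818 = 478.93.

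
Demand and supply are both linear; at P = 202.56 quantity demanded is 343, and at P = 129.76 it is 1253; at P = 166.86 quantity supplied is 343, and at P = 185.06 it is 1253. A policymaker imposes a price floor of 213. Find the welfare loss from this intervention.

Demand slope = (129.76 − 202.56)/(1253 − 343) = −0.08, so P = 230 − 0.08Q.
Supply slope = (185.06 − 166.86)/(1253 − 343) = 0.02, so P = 160 + 0.02Q.
Competitive equilibrium: 230 − 0.08Q = 160 + 0.02Q → Q* = 700, P* = 174.
At the floor P = 213, quantity demanded = (230 − 213)/0.08 = 212.5.
Sellers' marginal cost at Q' = 212.5: 160 + 0.02·212.5 = 164.25.
ΔQ = 700 − 212.5 = 487.5; wedge = 213 − 164.25 = 48.75.
The triangle = ½ × 487.5 × 48.75 = 11882.81.

11882.81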